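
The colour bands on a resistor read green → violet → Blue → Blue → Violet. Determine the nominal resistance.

Green → 5 (first significant figure)
Violet → 7 (second significant figure)
Blue → 6 (third significant figure)
Blue → ×10^6 multiplier
576 × 1000000 = 576000000 Ω

576000000 Ω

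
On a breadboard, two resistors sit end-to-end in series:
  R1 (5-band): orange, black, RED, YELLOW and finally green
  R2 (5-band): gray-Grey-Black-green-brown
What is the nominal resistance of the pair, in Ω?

R1: orange, black, red → 302; yellow ×10^4 → 3020000 Ω.
R2: grey, grey, black → 880; green ×10^5 → 88000000 Ω.
Series: 3020000 + 88000000 = 91020000 Ω.

91020000 Ω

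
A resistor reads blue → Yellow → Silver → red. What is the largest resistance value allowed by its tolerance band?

0.6528 Ω

Blue → 6 (first significant figure)
Yellow → 4 (second significant figure)
Silver → ×0.01 multiplier
Red → ±2% tolerance
64 × 0.01 = 0.64 Ω
Largest = 0.64 × (1 + 2/100) = 0.6528 Ω.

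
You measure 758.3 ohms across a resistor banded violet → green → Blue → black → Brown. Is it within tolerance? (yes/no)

Violet → 7 (first significant figure)
Green → 5 (second significant figure)
Blue → 6 (third significant figure)
Black → ×1 multiplier
Brown → ±1% tolerance
756 × 1 = 756 Ω
Allowed range: 748.44 Ω to 763.56 Ω.
758.3 ohms lies inside that range.

yes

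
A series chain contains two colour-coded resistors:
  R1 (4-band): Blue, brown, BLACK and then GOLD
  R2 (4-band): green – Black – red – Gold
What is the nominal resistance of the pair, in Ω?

R1: blue, brown → 61; black ×1 → 61 Ω.
R2: green, black → 50; red ×10^2 → 5000 Ω.
Series: 61 + 5000 = 5061 Ω.

5061 Ω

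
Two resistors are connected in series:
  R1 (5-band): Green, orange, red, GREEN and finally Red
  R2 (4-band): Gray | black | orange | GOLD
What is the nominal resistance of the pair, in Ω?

53280000 Ω

R1: green, orange, red → 532; green ×10^5 → 53200000 Ω.
R2: grey, black → 80; orange ×10^3 → 80000 Ω.
Series: 53200000 + 80000 = 53280000 Ω.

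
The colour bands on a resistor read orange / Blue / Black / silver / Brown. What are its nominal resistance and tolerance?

Orange → 3 (first significant figure)
Blue → 6 (second significant figure)
Black → 0 (third significant figure)
Silver → ×0.01 multiplier
Brown → ±1% tolerance
360 × 0.01 = 3.6 Ω

3.6 Ω ±1%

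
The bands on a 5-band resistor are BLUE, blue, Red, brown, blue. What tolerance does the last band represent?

The last band, blue, is the tolerance band.
Blue corresponds to ±0.25%.

±0.25%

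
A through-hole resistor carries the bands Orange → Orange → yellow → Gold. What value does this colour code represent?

330000 Ω

Orange → 3 (first significant figure)
Orange → 3 (second significant figure)
Yellow → ×10^4 multiplier
33 × 10000 = 330000 Ω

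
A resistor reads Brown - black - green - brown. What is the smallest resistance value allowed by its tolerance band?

Brown → 1 (first significant figure)
Black → 0 (second significant figure)
Green → ×10^5 multiplier
Brown → ±1% tolerance
10 × 100000 = 1000000 Ω
Smallest = 1000000 × (1 − 1/100) = 990000 Ω.

990000 Ω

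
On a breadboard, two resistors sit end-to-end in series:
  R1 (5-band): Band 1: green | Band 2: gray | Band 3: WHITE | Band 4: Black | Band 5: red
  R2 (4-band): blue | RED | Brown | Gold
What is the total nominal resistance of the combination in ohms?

R1: green, grey, white → 589; black ×1 → 589 Ω.
R2: blue, red → 62; brown ×10 → 620 Ω.
Series: 589 + 620 = 1209 Ω.

1209 Ω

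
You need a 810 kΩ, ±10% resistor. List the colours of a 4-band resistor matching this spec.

810000 Ω = 81 × 10^4.
8 → grey
1 → brown
Multiplier 10^4 → yellow.
±10% tolerance → silver.

grey, brown, yellow, silver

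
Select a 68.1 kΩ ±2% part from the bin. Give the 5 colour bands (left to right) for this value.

blue, grey, brown, red, red

68100 Ω = 681 × 10^2.
6 → blue
8 → grey
1 → brown
Multiplier 10^2 → red.
±2% tolerance → red.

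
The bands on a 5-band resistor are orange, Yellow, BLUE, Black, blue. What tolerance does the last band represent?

The last band, blue, is the tolerance band.
Blue corresponds to ±0.25%.

±0.25%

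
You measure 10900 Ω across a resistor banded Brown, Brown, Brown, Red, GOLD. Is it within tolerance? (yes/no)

yes

Brown → 1 (first significant figure)
Brown → 1 (second significant figure)
Brown → 1 (third significant figure)
Red → ×10^2 multiplier
Gold → ±5% tolerance
111 × 100 = 11100 Ω
Allowed range: 10545 Ω to 11655 Ω.
10900 Ω lies inside that range.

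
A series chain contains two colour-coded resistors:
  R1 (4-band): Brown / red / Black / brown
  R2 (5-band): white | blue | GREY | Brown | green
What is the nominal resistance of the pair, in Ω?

9692 Ω

R1: brown, red → 12; black ×1 → 12 Ω.
R2: white, blue, grey → 968; brown ×10 → 9680 Ω.
Series: 12 + 9680 = 9692 Ω.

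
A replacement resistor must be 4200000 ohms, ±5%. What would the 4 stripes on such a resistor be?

yellow, red, green, gold

4200000 Ω = 42 × 10^5.
4 → yellow
2 → red
Multiplier 10^5 → green.
±5% tolerance → gold.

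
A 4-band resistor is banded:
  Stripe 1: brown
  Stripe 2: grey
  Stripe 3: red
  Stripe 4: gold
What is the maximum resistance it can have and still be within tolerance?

1890 Ω

Brown → 1 (first significant figure)
Grey → 8 (second significant figure)
Red → ×10^2 multiplier
Gold → ±5% tolerance
18 × 100 = 1800 Ω
Maximum = 1800 × (1 + 5/100) = 1890 Ω.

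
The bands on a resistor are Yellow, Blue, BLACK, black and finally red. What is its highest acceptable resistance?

Yellow → 4 (first significant figure)
Blue → 6 (second significant figure)
Black → 0 (third significant figure)
Black → ×1 multiplier
Red → ±2% tolerance
460 × 1 = 460 Ω
Highest = 460 × (1 + 2/100) = 469.2 Ω.

469.2 Ω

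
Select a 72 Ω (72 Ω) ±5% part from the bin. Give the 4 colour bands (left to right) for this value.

violet, red, black, gold

72 Ω = 72 × 10^0.
7 → violet
2 → red
Multiplier 10^0 → black.
±5% tolerance → gold.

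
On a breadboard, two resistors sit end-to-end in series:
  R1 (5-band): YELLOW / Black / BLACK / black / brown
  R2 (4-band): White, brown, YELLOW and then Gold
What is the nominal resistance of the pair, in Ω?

910400 Ω

R1: yellow, black, black → 400; black ×1 → 400 Ω.
R2: white, brown → 91; yellow ×10^4 → 910000 Ω.
Series: 400 + 910000 = 910400 Ω.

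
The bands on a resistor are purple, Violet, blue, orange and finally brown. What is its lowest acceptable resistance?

Violet → 7 (first significant figure)
Violet → 7 (second significant figure)
Blue → 6 (third significant figure)
Orange → ×10^3 multiplier
Brown → ±1% tolerance
776 × 1000 = 776000 Ω
Lowest = 776000 × (1 − 1/100) = 768240 Ω.

768240 Ω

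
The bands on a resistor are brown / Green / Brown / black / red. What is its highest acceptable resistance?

154.02 Ω

Brown → 1 (first significant figure)
Green → 5 (second significant figure)
Brown → 1 (third significant figure)
Black → ×1 multiplier
Red → ±2% tolerance
151 × 1 = 151 Ω
Highest = 151 × (1 + 2/100) = 154.02 Ω.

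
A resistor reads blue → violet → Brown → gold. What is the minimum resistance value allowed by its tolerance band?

Blue → 6 (first significant figure)
Violet → 7 (second significant figure)
Brown → ×10 multiplier
Gold → ±5% tolerance
67 × 10 = 670 Ω
Minimum = 670 × (1 − 5/100) = 636.5 Ω.

636.5 Ω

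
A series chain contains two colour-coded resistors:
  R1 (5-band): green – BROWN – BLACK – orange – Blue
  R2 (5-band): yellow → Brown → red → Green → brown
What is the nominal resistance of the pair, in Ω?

41710000 Ω

R1: green, brown, black → 510; orange ×10^3 → 510000 Ω.
R2: yellow, brown, red → 412; green ×10^5 → 41200000 Ω.
Series: 510000 + 41200000 = 41710000 Ω.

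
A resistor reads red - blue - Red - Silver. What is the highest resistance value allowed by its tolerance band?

2860 Ω

Red → 2 (first significant figure)
Blue → 6 (second significant figure)
Red → ×10^2 multiplier
Silver → ±10% tolerance
26 × 100 = 2600 Ω
Highest = 2600 × (1 + 10/100) = 2860 Ω.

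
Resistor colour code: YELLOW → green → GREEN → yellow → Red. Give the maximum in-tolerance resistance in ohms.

4641000 Ω

Yellow → 4 (first significant figure)
Green → 5 (second significant figure)
Green → 5 (third significant figure)
Yellow → ×10^4 multiplier
Red → ±2% tolerance
455 × 10000 = 4550000 Ω
Maximum = 4550000 × (1 + 2/100) = 4641000 Ω.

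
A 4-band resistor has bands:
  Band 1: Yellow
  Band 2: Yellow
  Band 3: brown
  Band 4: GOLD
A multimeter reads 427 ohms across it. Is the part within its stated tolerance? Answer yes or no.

Yellow → 4 (first significant figure)
Yellow → 4 (second significant figure)
Brown → ×10 multiplier
Gold → ±5% tolerance
44 × 10 = 440 Ω
Allowed range: 418 Ω to 462 Ω.
427 ohms lies inside that range.

yes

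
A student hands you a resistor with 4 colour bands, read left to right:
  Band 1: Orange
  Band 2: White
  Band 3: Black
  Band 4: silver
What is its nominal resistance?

Orange → 3 (first significant figure)
White → 9 (second significant figure)
Black → ×1 multiplier
39 × 1 = 39 Ω

39 Ω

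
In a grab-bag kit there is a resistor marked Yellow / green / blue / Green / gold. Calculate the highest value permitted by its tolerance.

Yellow → 4 (first significant figure)
Green → 5 (second significant figure)
Blue → 6 (third significant figure)
Green → ×10^5 multiplier
Gold → ±5% tolerance
456 × 100000 = 45600000 Ω
Highest = 45600000 × (1 + 5/100) = 47880000 Ω.

47880000 Ω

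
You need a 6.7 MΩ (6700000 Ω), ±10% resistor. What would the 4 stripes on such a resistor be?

6700000 Ω = 67 × 10^5.
6 → blue
7 → violet
Multiplier 10^5 → green.
±10% tolerance → silver.

blue, violet, green, silver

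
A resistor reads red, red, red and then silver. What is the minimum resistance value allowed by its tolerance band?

Red → 2 (first significant figure)
Red → 2 (second significant figure)
Red → ×10^2 multiplier
Silver → ±10% tolerance
22 × 100 = 2200 Ω
Minimum = 2200 × (1 − 10/100) = 1980 Ω.

1980 Ω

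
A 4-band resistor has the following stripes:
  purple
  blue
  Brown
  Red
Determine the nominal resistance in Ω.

Violet → 7 (first significant figure)
Blue → 6 (second significant figure)
Brown → ×10 multiplier
76 × 10 = 760 Ω

760 Ω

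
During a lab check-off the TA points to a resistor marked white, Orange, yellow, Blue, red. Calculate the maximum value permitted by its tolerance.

952680000 Ω

White → 9 (first significant figure)
Orange → 3 (second significant figure)
Yellow → 4 (third significant figure)
Blue → ×10^6 multiplier
Red → ±2% tolerance
934 × 1000000 = 934000000 Ω
Maximum = 934000000 × (1 + 2/100) = 952680000 Ω.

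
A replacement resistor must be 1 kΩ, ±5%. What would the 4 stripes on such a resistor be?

1000 Ω = 10 × 10^2.
1 → brown
0 → black
Multiplier 10^2 → red.
±5% tolerance → gold.

brown, black, red, gold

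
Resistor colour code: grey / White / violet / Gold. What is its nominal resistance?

890000000 Ω

Grey → 8 (first significant figure)
White → 9 (second significant figure)
Violet → ×10^7 multiplier
89 × 10000000 = 890000000 Ω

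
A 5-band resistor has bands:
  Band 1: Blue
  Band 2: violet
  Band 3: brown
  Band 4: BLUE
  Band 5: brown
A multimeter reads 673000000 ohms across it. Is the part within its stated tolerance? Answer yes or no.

Blue → 6 (first significant figure)
Violet → 7 (second significant figure)
Brown → 1 (third significant figure)
Blue → ×10^6 multiplier
Brown → ±1% tolerance
671 × 1000000 = 671000000 Ω
Allowed range: 664290000 Ω to 677710000 Ω.
673000000 ohms lies inside that range.

yes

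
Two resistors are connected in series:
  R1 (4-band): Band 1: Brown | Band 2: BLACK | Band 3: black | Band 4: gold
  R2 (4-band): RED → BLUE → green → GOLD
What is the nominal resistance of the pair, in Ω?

2600010 Ω

R1: brown, black → 10; black ×1 → 10 Ω.
R2: red, blue → 26; green ×10^5 → 2600000 Ω.
Series: 10 + 2600000 = 2600010 Ω.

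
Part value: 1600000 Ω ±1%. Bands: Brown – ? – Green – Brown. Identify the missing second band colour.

1600000 Ω = 16 × 10^5.
The second band gives digit 6 of the significand, and 6 is blue.

blue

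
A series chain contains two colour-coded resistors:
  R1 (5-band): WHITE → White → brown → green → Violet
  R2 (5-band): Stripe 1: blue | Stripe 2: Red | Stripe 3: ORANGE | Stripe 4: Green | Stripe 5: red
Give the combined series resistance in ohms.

161400000 Ω

R1: white, white, brown → 991; green ×10^5 → 99100000 Ω.
R2: blue, red, orange → 623; green ×10^5 → 62300000 Ω.
Series: 99100000 + 62300000 = 161400000 Ω.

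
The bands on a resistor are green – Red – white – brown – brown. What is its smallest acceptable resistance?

Green → 5 (first significant figure)
Red → 2 (second significant figure)
White → 9 (third significant figure)
Brown → ×10 multiplier
Brown → ±1% tolerance
529 × 10 = 5290 Ω
Smallest = 5290 × (1 − 1/100) = 5237.1 Ω.

5237.1 Ω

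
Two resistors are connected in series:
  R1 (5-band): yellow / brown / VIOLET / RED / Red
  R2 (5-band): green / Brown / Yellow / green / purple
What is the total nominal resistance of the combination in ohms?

51441700 Ω

R1: yellow, brown, violet → 417; red ×10^2 → 41700 Ω.
R2: green, brown, yellow → 514; green ×10^5 → 51400000 Ω.
Series: 41700 + 51400000 = 51441700 Ω.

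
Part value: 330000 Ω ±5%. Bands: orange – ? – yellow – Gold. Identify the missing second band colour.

orange

330000 Ω = 33 × 10^4.
The second band gives digit 3 of the significand, and 3 is orange.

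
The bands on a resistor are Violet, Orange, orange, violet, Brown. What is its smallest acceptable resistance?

7256700000 Ω

Violet → 7 (first significant figure)
Orange → 3 (second significant figure)
Orange → 3 (third significant figure)
Violet → ×10^7 multiplier
Brown → ±1% tolerance
733 × 10000000 = 7330000000 Ω
Smallest = 7330000000 × (1 − 1/100) = 7256700000 Ω.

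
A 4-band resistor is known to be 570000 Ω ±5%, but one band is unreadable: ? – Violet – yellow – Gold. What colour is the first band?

570000 Ω = 57 × 10^4.
The first band gives digit 5 of the significand, and 5 is green.

green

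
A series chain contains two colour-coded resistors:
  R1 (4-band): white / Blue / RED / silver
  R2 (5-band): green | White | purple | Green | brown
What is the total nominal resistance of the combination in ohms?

59709600 Ω

R1: white, blue → 96; red ×10^2 → 9600 Ω.
R2: green, white, violet → 597; green ×10^5 → 59700000 Ω.
Series: 9600 + 59700000 = 59709600 Ω.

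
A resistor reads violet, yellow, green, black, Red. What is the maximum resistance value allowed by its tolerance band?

759.9 Ω

Violet → 7 (first significant figure)
Yellow → 4 (second significant figure)
Green → 5 (third significant figure)
Black → ×1 multiplier
Red → ±2% tolerance
745 × 1 = 745 Ω
Maximum = 745 × (1 + 2/100) = 759.9 Ω.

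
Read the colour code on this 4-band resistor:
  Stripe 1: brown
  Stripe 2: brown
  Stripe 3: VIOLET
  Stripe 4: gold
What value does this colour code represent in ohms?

110000000 Ω

Brown → 1 (first significant figure)
Brown → 1 (second significant figure)
Violet → ×10^7 multiplier
11 × 10000000 = 110000000 Ω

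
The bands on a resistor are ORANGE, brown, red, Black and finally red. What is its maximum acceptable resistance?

318.24 Ω

Orange → 3 (first significant figure)
Brown → 1 (second significant figure)
Red → 2 (third significant figure)
Black → ×1 multiplier
Red → ±2% tolerance
312 × 1 = 312 Ω
Maximum = 312 × (1 + 2/100) = 318.24 Ω.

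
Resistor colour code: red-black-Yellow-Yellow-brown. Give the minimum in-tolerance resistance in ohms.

Red → 2 (first significant figure)
Black → 0 (second significant figure)
Yellow → 4 (third significant figure)
Yellow → ×10^4 multiplier
Brown → ±1% tolerance
204 × 10000 = 2040000 Ω
Minimum = 2040000 × (1 − 1/100) = 2019600 Ω.

2019600 Ω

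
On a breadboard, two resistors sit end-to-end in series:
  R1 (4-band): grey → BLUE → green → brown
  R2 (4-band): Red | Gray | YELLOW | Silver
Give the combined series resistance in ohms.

R1: grey, blue → 86; green ×10^5 → 8600000 Ω.
R2: red, grey → 28; yellow ×10^4 → 280000 Ω.
Series: 8600000 + 280000 = 8880000 Ω.

8880000 Ω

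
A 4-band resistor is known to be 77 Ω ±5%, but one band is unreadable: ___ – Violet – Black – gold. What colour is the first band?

violet

77 Ω = 77 × 10^0.
The first band gives digit 7 of the significand, and 7 is violet.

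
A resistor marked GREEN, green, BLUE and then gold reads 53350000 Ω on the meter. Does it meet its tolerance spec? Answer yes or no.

Green → 5 (first significant figure)
Green → 5 (second significant figure)
Blue → ×10^6 multiplier
Gold → ±5% tolerance
55 × 1000000 = 55000000 Ω
Allowed range: 52250000 Ω to 57750000 Ω.
53350000 Ω lies inside that range.

yes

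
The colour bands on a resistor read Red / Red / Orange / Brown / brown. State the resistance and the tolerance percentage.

2230 Ω ±1%

Red → 2 (first significant figure)
Red → 2 (second significant figure)
Orange → 3 (third significant figure)
Brown → ×10 multiplier
Brown → ±1% tolerance
223 × 10 = 2230 Ω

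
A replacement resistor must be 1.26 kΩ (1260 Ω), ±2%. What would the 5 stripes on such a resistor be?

1260 Ω = 126 × 10^1.
1 → brown
2 → red
6 → blue
Multiplier 10^1 → brown.
±2% tolerance → red.

brown, red, blue, brown, red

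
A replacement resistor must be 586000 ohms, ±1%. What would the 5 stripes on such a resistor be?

green, grey, blue, orange, brown

586000 Ω = 586 × 10^3.
5 → green
8 → grey
6 → blue
Multiplier 10^3 → orange.
±1% tolerance → brown.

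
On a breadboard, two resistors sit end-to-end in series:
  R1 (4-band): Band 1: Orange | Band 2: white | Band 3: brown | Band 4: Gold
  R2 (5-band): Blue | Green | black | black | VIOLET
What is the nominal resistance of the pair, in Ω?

R1: orange, white → 39; brown ×10 → 390 Ω.
R2: blue, green, black → 650; black ×1 → 650 Ω.
Series: 390 + 650 = 1040 Ω.

1040 Ω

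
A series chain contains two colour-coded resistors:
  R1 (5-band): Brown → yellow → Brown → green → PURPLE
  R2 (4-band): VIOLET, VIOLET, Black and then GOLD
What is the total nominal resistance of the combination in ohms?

R1: brown, yellow, brown → 141; green ×10^5 → 14100000 Ω.
R2: violet, violet → 77; black ×1 → 77 Ω.
Series: 14100000 + 77 = 14100077 Ω.

14100077 Ω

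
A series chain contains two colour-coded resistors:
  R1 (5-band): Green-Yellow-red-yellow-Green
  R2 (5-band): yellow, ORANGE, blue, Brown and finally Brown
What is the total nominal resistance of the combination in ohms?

5424360 Ω

R1: green, yellow, red → 542; yellow ×10^4 → 5420000 Ω.
R2: yellow, orange, blue → 436; brown ×10 → 4360 Ω.
Series: 5420000 + 4360 = 5424360 Ω.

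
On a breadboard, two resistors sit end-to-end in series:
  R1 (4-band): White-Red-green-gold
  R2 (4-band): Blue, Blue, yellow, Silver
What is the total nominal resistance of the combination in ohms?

9860000 Ω

R1: white, red → 92; green ×10^5 → 9200000 Ω.
R2: blue, blue → 66; yellow ×10^4 → 660000 Ω.
Series: 9200000 + 660000 = 9860000 Ω.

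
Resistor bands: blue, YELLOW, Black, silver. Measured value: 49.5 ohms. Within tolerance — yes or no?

Blue → 6 (first significant figure)
Yellow → 4 (second significant figure)
Black → ×1 multiplier
Silver → ±10% tolerance
64 × 1 = 64 Ω
Allowed range: 57.6 Ω to 70.4 Ω.
49.5 ohms lies outside that range.

no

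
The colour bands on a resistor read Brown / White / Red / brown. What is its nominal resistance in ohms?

Brown → 1 (first significant figure)
White → 9 (second significant figure)
Red → ×10^2 multiplier
19 × 100 = 1900 Ω

1900 Ω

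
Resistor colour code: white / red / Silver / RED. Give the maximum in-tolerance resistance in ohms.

0.9384 Ω

White → 9 (first significant figure)
Red → 2 (second significant figure)
Silver → ×0.01 multiplier
Red → ±2% tolerance
92 × 0.01 = 0.92 Ω
Maximum = 0.92 × (1 + 2/100) = 0.9384 Ω.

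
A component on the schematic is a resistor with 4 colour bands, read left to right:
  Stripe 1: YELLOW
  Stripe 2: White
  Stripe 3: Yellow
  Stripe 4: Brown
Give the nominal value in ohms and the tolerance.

Yellow → 4 (first significant figure)
White → 9 (second significant figure)
Yellow → ×10^4 multiplier
Brown → ±1% tolerance
49 × 10000 = 490000 Ω

490000 Ω ±1%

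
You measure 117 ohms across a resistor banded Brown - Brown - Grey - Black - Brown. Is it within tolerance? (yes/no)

yes

Brown → 1 (first significant figure)
Brown → 1 (second significant figure)
Grey → 8 (third significant figure)
Black → ×1 multiplier
Brown → ±1% tolerance
118 × 1 = 118 Ω
Allowed range: 116.82 Ω to 119.18 Ω.
117 ohms lies inside that range.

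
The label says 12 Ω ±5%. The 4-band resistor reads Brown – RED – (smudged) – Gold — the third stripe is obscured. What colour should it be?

black

12 Ω = 12 × 10^0.
The third band is the multiplier, 10^0, which is black.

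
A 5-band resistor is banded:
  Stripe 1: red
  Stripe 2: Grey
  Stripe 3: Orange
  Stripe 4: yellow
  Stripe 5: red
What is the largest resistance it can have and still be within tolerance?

Red → 2 (first significant figure)
Grey → 8 (second significant figure)
Orange → 3 (third significant figure)
Yellow → ×10^4 multiplier
Red → ±2% tolerance
283 × 10000 = 2830000 Ω
Largest = 2830000 × (1 + 2/100) = 2886600 Ω.

2886600 Ω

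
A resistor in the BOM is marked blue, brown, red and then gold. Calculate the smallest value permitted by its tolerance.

Blue → 6 (first significant figure)
Brown → 1 (second significant figure)
Red → ×10^2 multiplier
Gold → ±5% tolerance
61 × 100 = 6100 Ω
Smallest = 6100 × (1 − 5/100) = 5795 Ω.

5795 Ω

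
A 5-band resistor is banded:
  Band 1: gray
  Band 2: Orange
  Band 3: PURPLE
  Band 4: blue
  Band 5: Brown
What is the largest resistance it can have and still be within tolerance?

845370000 Ω

Grey → 8 (first significant figure)
Orange → 3 (second significant figure)
Violet → 7 (third significant figure)
Blue → ×10^6 multiplier
Brown → ±1% tolerance
837 × 1000000 = 837000000 Ω
Largest = 837000000 × (1 + 1/100) = 845370000 Ω.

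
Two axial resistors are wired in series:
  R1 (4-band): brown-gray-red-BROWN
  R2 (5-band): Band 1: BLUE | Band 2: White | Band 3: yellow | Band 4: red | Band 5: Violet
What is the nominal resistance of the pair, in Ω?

R1: brown, grey → 18; red ×10^2 → 1800 Ω.
R2: blue, white, yellow → 694; red ×10^2 → 69400 Ω.
Series: 1800 + 69400 = 71200 Ω.

71200 Ω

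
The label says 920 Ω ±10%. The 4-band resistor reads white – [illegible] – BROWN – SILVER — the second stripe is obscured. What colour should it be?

red

920 Ω = 92 × 10^1.
The second band gives digit 2 of the significand, and 2 is red.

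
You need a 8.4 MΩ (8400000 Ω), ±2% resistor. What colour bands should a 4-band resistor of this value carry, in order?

grey, yellow, green, red

8400000 Ω = 84 × 10^5.
8 → grey
4 → yellow
Multiplier 10^5 → green.
±2% tolerance → red.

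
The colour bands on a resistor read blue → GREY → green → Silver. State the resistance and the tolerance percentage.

Blue → 6 (first significant figure)
Grey → 8 (second significant figure)
Green → ×10^5 multiplier
Silver → ±10% tolerance
68 × 100000 = 6800000 Ω

6800000 Ω ±10%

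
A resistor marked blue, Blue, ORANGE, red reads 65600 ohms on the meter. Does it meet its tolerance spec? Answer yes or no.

yes

Blue → 6 (first significant figure)
Blue → 6 (second significant figure)
Orange → ×10^3 multiplier
Red → ±2% tolerance
66 × 1000 = 66000 Ω
Allowed range: 64680 Ω to 67320 Ω.
65600 ohms lies inside that range.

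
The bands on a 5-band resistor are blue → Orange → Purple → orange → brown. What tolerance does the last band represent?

The last band, brown, is the tolerance band.
Brown corresponds to ±1%.

±1%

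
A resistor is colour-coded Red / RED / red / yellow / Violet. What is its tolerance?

The last band, violet, is the tolerance band.
Violet corresponds to ±0.1%.

±0.1%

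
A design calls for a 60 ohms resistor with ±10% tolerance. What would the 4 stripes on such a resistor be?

blue, black, black, silver

60 Ω = 60 × 10^0.
6 → blue
0 → black
Multiplier 10^0 → black.
±10% tolerance → silver.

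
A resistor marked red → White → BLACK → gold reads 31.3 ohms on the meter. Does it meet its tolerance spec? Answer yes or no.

Red → 2 (first significant figure)
White → 9 (second significant figure)
Black → ×1 multiplier
Gold → ±5% tolerance
29 × 1 = 29 Ω
Allowed range: 27.55 Ω to 30.45 Ω.
31.3 ohms lies outside that range.

no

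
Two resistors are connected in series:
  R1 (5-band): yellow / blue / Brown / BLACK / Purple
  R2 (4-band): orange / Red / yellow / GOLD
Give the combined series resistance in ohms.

R1: yellow, blue, brown → 461; black ×1 → 461 Ω.
R2: orange, red → 32; yellow ×10^4 → 320000 Ω.
Series: 461 + 320000 = 320461 Ω.

320461 Ω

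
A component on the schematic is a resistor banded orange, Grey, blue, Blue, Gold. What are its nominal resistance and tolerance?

386000000 Ω ±5%

Orange → 3 (first significant figure)
Grey → 8 (second significant figure)
Blue → 6 (third significant figure)
Blue → ×10^6 multiplier
Gold → ±5% tolerance
386 × 1000000 = 386000000 Ω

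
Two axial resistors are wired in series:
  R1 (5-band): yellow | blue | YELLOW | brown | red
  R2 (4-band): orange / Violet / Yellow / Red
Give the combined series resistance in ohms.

374640 Ω

R1: yellow, blue, yellow → 464; brown ×10 → 4640 Ω.
R2: orange, violet → 37; yellow ×10^4 → 370000 Ω.
Series: 4640 + 370000 = 374640 Ω.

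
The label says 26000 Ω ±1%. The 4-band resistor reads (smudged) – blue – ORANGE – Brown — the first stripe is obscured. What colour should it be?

red

26000 Ω = 26 × 10^3.
The first band gives digit 2 of the significand, and 2 is red.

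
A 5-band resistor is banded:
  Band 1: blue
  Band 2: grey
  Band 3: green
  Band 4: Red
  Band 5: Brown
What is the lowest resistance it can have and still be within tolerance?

67815 Ω

Blue → 6 (first significant figure)
Grey → 8 (second significant figure)
Green → 5 (third significant figure)
Red → ×10^2 multiplier
Brown → ±1% tolerance
685 × 100 = 68500 Ω
Lowest = 68500 × (1 − 1/100) = 67815 Ω.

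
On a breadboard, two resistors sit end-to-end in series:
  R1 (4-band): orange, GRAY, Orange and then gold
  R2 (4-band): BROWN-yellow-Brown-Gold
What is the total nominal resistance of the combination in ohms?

R1: orange, grey → 38; orange ×10^3 → 38000 Ω.
R2: brown, yellow → 14; brown ×10 → 140 Ω.
Series: 38000 + 140 = 38140 Ω.

38140 Ω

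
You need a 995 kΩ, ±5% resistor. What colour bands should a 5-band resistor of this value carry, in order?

white, white, green, orange, gold

995000 Ω = 995 × 10^3.
9 → white
9 → white
5 → green
Multiplier 10^3 → orange.
±5% tolerance → gold.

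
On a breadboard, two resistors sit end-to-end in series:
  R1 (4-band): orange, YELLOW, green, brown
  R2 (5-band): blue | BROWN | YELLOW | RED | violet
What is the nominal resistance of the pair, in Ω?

3461400 Ω

R1: orange, yellow → 34; green ×10^5 → 3400000 Ω.
R2: blue, brown, yellow → 614; red ×10^2 → 61400 Ω.
Series: 3400000 + 61400 = 3461400 Ω.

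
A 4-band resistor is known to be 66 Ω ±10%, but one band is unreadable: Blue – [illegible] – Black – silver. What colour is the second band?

blue

66 Ω = 66 × 10^0.
The second band gives digit 6 of the significand, and 6 is blue.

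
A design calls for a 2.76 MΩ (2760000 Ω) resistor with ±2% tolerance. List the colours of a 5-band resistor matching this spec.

red, violet, blue, yellow, red

2760000 Ω = 276 × 10^4.
2 → red
7 → violet
6 → blue
Multiplier 10^4 → yellow.
±2% tolerance → red.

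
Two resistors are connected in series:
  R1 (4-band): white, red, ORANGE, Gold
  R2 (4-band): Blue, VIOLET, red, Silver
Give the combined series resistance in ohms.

98700 Ω

R1: white, red → 92; orange ×10^3 → 92000 Ω.
R2: blue, violet → 67; red ×10^2 → 6700 Ω.
Series: 92000 + 6700 = 98700 Ω.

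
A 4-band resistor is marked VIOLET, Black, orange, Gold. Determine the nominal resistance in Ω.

70000 Ω

Violet → 7 (first significant figure)
Black → 0 (second significant figure)
Orange → ×10^3 multiplier
70 × 1000 = 70000 Ω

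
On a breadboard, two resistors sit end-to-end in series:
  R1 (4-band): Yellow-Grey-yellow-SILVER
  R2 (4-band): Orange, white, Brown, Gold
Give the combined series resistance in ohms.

R1: yellow, grey → 48; yellow ×10^4 → 480000 Ω.
R2: orange, white → 39; brown ×10 → 390 Ω.
Series: 480000 + 390 = 480390 Ω.

480390 Ω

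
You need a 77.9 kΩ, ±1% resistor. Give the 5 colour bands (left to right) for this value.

violet, violet, white, red, brown

77900 Ω = 779 × 10^2.
7 → violet
7 → violet
9 → white
Multiplier 10^2 → red.
±1% tolerance → brown.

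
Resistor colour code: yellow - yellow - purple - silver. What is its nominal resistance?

Yellow → 4 (first significant figure)
Yellow → 4 (second significant figure)
Violet → ×10^7 multiplier
44 × 10000000 = 440000000 Ω

440000000 Ω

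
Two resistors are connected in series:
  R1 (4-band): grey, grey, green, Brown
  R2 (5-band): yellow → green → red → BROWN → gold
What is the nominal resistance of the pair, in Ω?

8804520 Ω

R1: grey, grey → 88; green ×10^5 → 8800000 Ω.
R2: yellow, green, red → 452; brown ×10 → 4520 Ω.
Series: 8800000 + 4520 = 8804520 Ω.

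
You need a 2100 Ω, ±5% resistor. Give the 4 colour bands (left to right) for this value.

2100 Ω = 21 × 10^2.
2 → red
1 → brown
Multiplier 10^2 → red.
±5% tolerance → gold.

red, brown, red, gold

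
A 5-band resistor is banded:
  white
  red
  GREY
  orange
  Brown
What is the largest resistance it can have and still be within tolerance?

937280 Ω

White → 9 (first significant figure)
Red → 2 (second significant figure)
Grey → 8 (third significant figure)
Orange → ×10^3 multiplier
Brown → ±1% tolerance
928 × 1000 = 928000 Ω
Largest = 928000 × (1 + 1/100) = 937280 Ω.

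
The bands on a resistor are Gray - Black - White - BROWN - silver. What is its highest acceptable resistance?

8899 Ω

Grey → 8 (first significant figure)
Black → 0 (second significant figure)
White → 9 (third significant figure)
Brown → ×10 multiplier
Silver → ±10% tolerance
809 × 10 = 8090 Ω
Highest = 8090 × (1 + 10/100) = 8899 Ω.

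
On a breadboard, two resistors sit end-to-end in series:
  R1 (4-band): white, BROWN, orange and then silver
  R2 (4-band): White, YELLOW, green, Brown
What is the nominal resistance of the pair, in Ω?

9491000 Ω

R1: white, brown → 91; orange ×10^3 → 91000 Ω.
R2: white, yellow → 94; green ×10^5 → 9400000 Ω.
Series: 91000 + 9400000 = 9491000 Ω.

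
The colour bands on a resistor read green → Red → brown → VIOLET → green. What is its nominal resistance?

5210000000 Ω

Green → 5 (first significant figure)
Red → 2 (second significant figure)
Brown → 1 (third significant figure)
Violet → ×10^7 multiplier
521 × 10000000 = 5210000000 Ω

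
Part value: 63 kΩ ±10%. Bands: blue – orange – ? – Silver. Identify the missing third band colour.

63000 Ω = 63 × 10^3.
The third band is the multiplier, 10^3, which is orange.

orange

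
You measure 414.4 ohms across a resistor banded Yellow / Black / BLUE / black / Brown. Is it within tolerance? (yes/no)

no

Yellow → 4 (first significant figure)
Black → 0 (second significant figure)
Blue → 6 (third significant figure)
Black → ×1 multiplier
Brown → ±1% tolerance
406 × 1 = 406 Ω
Allowed range: 401.94 Ω to 410.06 Ω.
414.4 ohms lies outside that range.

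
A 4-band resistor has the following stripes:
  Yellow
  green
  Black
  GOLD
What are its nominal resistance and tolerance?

Yellow → 4 (first significant figure)
Green → 5 (second significant figure)
Black → ×1 multiplier
Gold → ±5% tolerance
45 × 1 = 45 Ω

45 Ω ±5%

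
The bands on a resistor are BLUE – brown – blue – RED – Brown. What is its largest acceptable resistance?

62216 Ω

Blue → 6 (first significant figure)
Brown → 1 (second significant figure)
Blue → 6 (third significant figure)
Red → ×10^2 multiplier
Brown → ±1% tolerance
616 × 100 = 61600 Ω
Largest = 61600 × (1 + 1/100) = 62216 Ω.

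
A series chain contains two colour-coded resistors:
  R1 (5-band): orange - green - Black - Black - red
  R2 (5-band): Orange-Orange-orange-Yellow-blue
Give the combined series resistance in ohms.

R1: orange, green, black → 350; black ×1 → 350 Ω.
R2: orange, orange, orange → 333; yellow ×10^4 → 3330000 Ω.
Series: 350 + 3330000 = 3330350 Ω.

3330350 Ω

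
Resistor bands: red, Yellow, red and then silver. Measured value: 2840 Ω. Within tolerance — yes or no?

Red → 2 (first significant figure)
Yellow → 4 (second significant figure)
Red → ×10^2 multiplier
Silver → ±10% tolerance
24 × 100 = 2400 Ω
Allowed range: 2160 Ω to 2640 Ω.
2840 Ω lies outside that range.

no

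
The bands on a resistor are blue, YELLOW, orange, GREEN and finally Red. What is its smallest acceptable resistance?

Blue → 6 (first significant figure)
Yellow → 4 (second significant figure)
Orange → 3 (third significant figure)
Green → ×10^5 multiplier
Red → ±2% tolerance
643 × 100000 = 64300000 Ω
Smallest = 64300000 × (1 − 2/100) = 63014000 Ω.

63014000 Ω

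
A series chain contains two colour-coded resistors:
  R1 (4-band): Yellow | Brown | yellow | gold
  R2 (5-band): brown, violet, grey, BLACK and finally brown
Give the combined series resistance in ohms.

410178 Ω

R1: yellow, brown → 41; yellow ×10^4 → 410000 Ω.
R2: brown, violet, grey → 178; black ×1 → 178 Ω.
Series: 410000 + 178 = 410178 Ω.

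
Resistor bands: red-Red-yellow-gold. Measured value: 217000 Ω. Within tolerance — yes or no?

Red → 2 (first significant figure)
Red → 2 (second significant figure)
Yellow → ×10^4 multiplier
Gold → ±5% tolerance
22 × 10000 = 220000 Ω
Allowed range: 209000 Ω to 231000 Ω.
217000 Ω lies inside that range.

yes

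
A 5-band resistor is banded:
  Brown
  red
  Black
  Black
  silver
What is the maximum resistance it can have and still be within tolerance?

132 Ω

Brown → 1 (first significant figure)
Red → 2 (second significant figure)
Black → 0 (third significant figure)
Black → ×1 multiplier
Silver → ±10% tolerance
120 × 1 = 120 Ω
Maximum = 120 × (1 + 10/100) = 132 Ω.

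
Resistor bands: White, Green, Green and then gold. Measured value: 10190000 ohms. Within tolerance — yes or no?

White → 9 (first significant figure)
Green → 5 (second significant figure)
Green → ×10^5 multiplier
Gold → ±5% tolerance
95 × 100000 = 9500000 Ω
Allowed range: 9025000 Ω to 9975000 Ω.
10190000 ohms lies outside that range.

no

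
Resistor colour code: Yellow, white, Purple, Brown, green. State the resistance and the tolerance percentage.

4970 Ω ±0.5%

Yellow → 4 (first significant figure)
White → 9 (second significant figure)
Violet → 7 (third significant figure)
Brown → ×10 multiplier
Green → ±0.5% tolerance
497 × 10 = 4970 Ω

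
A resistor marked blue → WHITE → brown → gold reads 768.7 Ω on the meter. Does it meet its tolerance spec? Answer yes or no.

no

Blue → 6 (first significant figure)
White → 9 (second significant figure)
Brown → ×10 multiplier
Gold → ±5% tolerance
69 × 10 = 690 Ω
Allowed range: 655.5 Ω to 724.5 Ω.
768.7 Ω lies outside that range.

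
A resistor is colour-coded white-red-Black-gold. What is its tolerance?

The last band, gold, is the tolerance band.
Gold corresponds to ±5%.

±5%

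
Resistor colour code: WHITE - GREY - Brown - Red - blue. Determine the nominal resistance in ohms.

White → 9 (first significant figure)
Grey → 8 (second significant figure)
Brown → 1 (third significant figure)
Red → ×10^2 multiplier
981 × 100 = 98100 Ω

98100 Ω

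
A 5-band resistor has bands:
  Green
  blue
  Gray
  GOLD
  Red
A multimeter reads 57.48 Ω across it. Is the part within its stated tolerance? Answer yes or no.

yes

Green → 5 (first significant figure)
Blue → 6 (second significant figure)
Grey → 8 (third significant figure)
Gold → ×0.1 multiplier
Red → ±2% tolerance
568 × 0.1 = 56.8 Ω
Allowed range: 55.664 Ω to 57.936 Ω.
57.48 Ω lies inside that range.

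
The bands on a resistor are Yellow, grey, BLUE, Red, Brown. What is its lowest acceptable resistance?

Yellow → 4 (first significant figure)
Grey → 8 (second significant figure)
Blue → 6 (third significant figure)
Red → ×10^2 multiplier
Brown → ±1% tolerance
486 × 100 = 48600 Ω
Lowest = 48600 × (1 − 1/100) = 48114 Ω.

48114 Ω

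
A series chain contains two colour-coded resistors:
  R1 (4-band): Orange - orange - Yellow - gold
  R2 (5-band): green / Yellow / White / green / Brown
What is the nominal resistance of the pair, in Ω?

R1: orange, orange → 33; yellow ×10^4 → 330000 Ω.
R2: green, yellow, white → 549; green ×10^5 → 54900000 Ω.
Series: 330000 + 54900000 = 55230000 Ω.

55230000 Ω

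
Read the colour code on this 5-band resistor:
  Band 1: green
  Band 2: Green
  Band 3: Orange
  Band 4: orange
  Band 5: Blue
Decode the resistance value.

Green → 5 (first significant figure)
Green → 5 (second significant figure)
Orange → 3 (third significant figure)
Orange → ×10^3 multiplier
553 × 1000 = 553000 Ω

553000 Ω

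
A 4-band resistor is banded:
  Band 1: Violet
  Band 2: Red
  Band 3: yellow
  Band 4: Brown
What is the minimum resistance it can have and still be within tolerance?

Violet → 7 (first significant figure)
Red → 2 (second significant figure)
Yellow → ×10^4 multiplier
Brown → ±1% tolerance
72 × 10000 = 720000 Ω
Minimum = 720000 × (1 − 1/100) = 712800 Ω.

712800 Ω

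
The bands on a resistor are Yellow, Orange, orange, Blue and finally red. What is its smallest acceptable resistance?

424340000 Ω

Yellow → 4 (first significant figure)
Orange → 3 (second significant figure)
Orange → 3 (third significant figure)
Blue → ×10^6 multiplier
Red → ±2% tolerance
433 × 1000000 = 433000000 Ω
Smallest = 433000000 × (1 − 2/100) = 424340000 Ω.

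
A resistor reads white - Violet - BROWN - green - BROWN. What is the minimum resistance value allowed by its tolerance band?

96129000 Ω

White → 9 (first significant figure)
Violet → 7 (second significant figure)
Brown → 1 (third significant figure)
Green → ×10^5 multiplier
Brown → ±1% tolerance
971 × 100000 = 97100000 Ω
Minimum = 97100000 × (1 − 1/100) = 96129000 Ω.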